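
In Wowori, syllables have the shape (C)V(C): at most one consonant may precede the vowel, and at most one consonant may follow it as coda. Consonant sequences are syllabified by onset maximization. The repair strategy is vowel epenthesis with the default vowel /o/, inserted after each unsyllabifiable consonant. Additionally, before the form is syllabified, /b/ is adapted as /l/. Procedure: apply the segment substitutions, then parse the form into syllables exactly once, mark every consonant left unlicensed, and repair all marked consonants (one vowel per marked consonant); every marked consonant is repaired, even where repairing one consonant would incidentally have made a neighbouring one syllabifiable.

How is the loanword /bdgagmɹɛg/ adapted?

lodogagmoɹɛg

Substitution: /b/ → /l/, giving /ldgagmɹɛg/.
Under (C)V(C), the unsyllabifiable consonants are /l/, /d/, /m/ (at most one coda consonant is licensed; onsets are limited to one consonant).
Inserting the epenthetic vowel yields /l/ → /lo/, /d/ → /do/, /m/ → /mo/.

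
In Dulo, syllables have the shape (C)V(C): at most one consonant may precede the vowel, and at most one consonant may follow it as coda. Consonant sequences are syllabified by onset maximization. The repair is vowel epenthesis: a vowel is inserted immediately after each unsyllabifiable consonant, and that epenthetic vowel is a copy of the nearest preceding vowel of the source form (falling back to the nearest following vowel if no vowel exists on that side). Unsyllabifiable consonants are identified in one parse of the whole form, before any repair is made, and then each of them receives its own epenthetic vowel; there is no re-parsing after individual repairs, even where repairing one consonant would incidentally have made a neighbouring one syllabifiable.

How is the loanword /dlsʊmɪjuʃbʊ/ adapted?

Under (C)V(C), the unsyllabifiable consonants are /d/, /l/ (at most one coda consonant is licensed; onsets are limited to one consonant).
Each unlicensed consonant becomes the onset of a new syllable: /d/ → /dʊ/, /l/ → /lʊ/.

dʊlʊsʊmɪjuʃbʊ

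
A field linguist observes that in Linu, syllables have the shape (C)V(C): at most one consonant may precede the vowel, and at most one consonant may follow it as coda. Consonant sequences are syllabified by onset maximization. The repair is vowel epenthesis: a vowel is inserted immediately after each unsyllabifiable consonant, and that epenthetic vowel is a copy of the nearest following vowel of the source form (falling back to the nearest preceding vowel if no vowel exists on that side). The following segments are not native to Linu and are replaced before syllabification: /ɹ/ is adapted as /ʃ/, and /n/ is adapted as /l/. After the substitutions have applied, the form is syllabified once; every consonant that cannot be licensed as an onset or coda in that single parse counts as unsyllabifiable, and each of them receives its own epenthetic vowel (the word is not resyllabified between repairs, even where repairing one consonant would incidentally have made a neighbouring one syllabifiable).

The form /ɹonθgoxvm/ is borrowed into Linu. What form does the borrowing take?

Substitution: /ɹ/ → /ʃ/, /n/ → /l/, giving /ʃolθgoxvm/.
Syllabifying with onset maximization leaves /θ/, /v/, /m/ stranded (at most one coda consonant is licensed; onsets are limited to one consonant).
Each unlicensed consonant becomes the onset of a new syllable: /θ/ → /θo/, /v/ → /vo/, /m/ → /mo/.

ʃolθogoxvomo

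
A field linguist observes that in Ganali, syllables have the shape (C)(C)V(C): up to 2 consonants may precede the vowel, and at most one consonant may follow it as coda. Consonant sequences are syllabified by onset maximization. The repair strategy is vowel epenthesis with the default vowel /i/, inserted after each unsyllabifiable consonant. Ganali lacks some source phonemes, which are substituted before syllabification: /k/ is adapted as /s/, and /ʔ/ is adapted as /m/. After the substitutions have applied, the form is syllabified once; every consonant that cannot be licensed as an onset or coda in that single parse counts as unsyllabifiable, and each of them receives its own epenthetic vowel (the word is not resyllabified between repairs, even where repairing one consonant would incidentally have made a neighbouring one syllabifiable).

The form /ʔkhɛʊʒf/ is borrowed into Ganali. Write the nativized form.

Substitution: /ʔ/ → /m/, /k/ → /s/, giving /mshɛʊʒf/.
Under (C)(C)V(C), the unsyllabifiable consonants are /m/, /f/ (at most one coda consonant is licensed; onsets may contain at most 2 consonants).
Each unlicensed consonant becomes the onset of a new syllable: /m/ → /mi/, /f/ → /fi/.

mishɛʊʒfi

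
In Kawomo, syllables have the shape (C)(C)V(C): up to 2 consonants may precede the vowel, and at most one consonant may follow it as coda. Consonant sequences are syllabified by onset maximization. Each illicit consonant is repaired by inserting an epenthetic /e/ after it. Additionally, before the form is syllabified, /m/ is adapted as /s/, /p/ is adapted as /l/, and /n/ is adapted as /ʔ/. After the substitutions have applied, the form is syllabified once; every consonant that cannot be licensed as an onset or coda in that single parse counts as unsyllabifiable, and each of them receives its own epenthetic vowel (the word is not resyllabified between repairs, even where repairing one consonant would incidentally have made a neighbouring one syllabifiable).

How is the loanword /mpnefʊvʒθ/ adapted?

Substitution: /m/ → /s/, /p/ → /l/, /n/ → /ʔ/, giving /slʔefʊvʒθ/.
Under (C)(C)V(C), the unsyllabifiable consonants are /s/, /ʒ/, /θ/ (at most one coda consonant is licensed; onsets may contain at most 2 consonants).
Each unlicensed consonant becomes the onset of a new syllable: /s/ → /se/, /ʒ/ → /ʒe/, /θ/ → /θe/.

selʔefʊvʒeθe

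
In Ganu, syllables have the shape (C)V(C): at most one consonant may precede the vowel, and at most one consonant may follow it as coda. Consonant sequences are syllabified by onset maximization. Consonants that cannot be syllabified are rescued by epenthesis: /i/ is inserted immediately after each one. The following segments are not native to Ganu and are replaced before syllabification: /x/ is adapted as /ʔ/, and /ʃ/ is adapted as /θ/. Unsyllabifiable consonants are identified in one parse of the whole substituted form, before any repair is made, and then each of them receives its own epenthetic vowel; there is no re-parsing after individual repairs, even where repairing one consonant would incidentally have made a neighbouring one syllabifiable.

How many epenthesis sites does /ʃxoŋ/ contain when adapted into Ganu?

After substitution the input is /θʔoŋ/.
The unsyllabifiable consonants are /θ/; each receives one epenthetic vowel.

1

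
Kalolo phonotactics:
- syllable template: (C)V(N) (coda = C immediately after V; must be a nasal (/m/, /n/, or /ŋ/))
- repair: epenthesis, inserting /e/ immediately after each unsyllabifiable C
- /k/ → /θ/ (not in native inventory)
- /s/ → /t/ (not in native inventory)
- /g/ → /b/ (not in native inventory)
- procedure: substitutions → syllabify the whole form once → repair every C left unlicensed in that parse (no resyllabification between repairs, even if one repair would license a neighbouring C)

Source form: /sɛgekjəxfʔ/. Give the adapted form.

Substitution: /s/ → /t/, /g/ → /b/, /k/ → /θ/, giving /tɛbeθjəxfʔ/.
The consonants /θ/, /x/, /f/, /ʔ/ cannot be parsed into a legal (C)V(N) syllable (only a nasal (/m/, /n/, or /ŋ/) is licensed in coda position; onsets are limited to one consonant).
Each unlicensed consonant becomes the onset of a new syllable: /θ/ → /θe/, /x/ → /xe/, /f/ → /fe/, /ʔ/ → /ʔe/.

tɛbeθejəxefeʔe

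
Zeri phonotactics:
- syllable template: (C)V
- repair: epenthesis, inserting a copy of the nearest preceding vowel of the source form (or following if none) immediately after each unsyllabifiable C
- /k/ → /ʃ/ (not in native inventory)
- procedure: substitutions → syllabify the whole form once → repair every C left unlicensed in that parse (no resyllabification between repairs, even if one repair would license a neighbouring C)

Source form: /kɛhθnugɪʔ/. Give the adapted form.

ʃɛhɛθɛnugɪʔɪ

Substitution: /k/ → /ʃ/, giving /ʃɛhθnugɪʔ/.
Under (C)V, the unsyllabifiable consonants are /h/, /θ/, /ʔ/ (no codas are permitted; onsets are limited to one consonant).
Epenthesis after each stranded consonant: /h/ → /hɛ/, /θ/ → /θɛ/, /ʔ/ → /ʔɪ/.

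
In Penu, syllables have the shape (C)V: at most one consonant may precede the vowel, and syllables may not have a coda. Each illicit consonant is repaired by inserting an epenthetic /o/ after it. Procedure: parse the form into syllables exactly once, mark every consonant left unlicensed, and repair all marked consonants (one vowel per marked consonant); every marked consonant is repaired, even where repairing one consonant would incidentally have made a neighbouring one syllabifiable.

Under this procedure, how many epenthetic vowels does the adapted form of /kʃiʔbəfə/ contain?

The unsyllabifiable consonants are /k/, /ʔ/; each receives one epenthetic vowel.

2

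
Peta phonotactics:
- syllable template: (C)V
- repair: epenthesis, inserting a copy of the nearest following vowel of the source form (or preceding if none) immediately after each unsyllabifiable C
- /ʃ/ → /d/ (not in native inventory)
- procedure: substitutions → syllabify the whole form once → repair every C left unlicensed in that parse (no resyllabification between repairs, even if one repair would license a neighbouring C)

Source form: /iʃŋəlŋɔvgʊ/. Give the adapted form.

idəŋəlɔŋɔvʊgʊ

Substitution: /ʃ/ → /d/, giving /idŋəlŋɔvgʊ/.
Syllabifying with onset maximization leaves /d/, /l/, /v/ stranded (no codas are permitted; onsets are limited to one consonant).
Each unlicensed consonant becomes the onset of a new syllable: /d/ → /də/, /l/ → /lɔ/, /v/ → /vʊ/.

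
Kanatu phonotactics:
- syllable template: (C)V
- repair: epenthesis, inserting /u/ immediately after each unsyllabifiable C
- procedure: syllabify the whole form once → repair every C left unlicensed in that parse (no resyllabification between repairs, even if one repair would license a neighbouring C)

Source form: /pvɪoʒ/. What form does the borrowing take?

puvɪoʒu

Syllabifying with onset maximization leaves /p/, /ʒ/ stranded (no codas are permitted; onsets are limited to one consonant).
Inserting the epenthetic vowel yields /p/ → /pu/, /ʒ/ → /ʒu/.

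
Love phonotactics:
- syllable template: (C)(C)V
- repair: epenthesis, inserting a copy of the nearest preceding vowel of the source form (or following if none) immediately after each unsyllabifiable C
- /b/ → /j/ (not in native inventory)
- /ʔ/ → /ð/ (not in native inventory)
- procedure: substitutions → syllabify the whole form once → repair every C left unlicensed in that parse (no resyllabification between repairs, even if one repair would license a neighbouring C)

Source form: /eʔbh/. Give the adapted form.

Substitution: /ʔ/ → /ð/, /b/ → /j/, giving /eðjh/.
The consonants /ð/, /j/, /h/ cannot be parsed into a legal (C)(C)V syllable (no codas are permitted; onsets may contain at most 2 consonants).
Inserting the epenthetic vowel yields /ð/ → /ðe/, /j/ → /je/, /h/ → /he/.

eðejehe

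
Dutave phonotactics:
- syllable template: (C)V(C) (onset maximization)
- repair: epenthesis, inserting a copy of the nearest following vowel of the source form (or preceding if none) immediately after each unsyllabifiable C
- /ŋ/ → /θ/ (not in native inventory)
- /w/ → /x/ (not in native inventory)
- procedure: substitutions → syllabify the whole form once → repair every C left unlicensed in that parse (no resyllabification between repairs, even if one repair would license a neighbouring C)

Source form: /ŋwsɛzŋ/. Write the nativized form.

Substitution: /ŋ/ → /θ/, /w/ → /x/, giving /θxsɛzθ/.
The consonants /θ/, /x/, /θ/ cannot be parsed into a legal (C)V(C) syllable (at most one coda consonant is licensed; onsets are limited to one consonant).
Epenthesis after each stranded consonant: /θ/ → /θɛ/, /x/ → /xɛ/, /θ/ → /θɛ/.

θɛxɛsɛzθɛ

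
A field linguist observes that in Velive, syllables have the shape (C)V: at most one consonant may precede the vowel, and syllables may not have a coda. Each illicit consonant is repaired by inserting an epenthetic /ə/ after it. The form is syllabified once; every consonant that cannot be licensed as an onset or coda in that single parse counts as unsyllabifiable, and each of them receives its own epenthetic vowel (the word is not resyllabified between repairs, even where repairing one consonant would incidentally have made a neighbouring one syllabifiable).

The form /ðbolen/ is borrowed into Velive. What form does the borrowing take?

ðəbolenə

Under (C)V, the unsyllabifiable consonants are /ð/, /n/ (no codas are permitted; onsets are limited to one consonant).
Inserting the epenthetic vowel yields /ð/ → /ðə/, /n/ → /nə/.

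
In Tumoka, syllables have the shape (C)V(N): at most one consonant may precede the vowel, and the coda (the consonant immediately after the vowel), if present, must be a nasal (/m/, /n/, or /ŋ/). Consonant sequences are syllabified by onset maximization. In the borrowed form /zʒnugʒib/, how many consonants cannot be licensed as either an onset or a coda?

4

Under (C)V(N), the unsyllabifiable consonants are /z/, /ʒ/, /g/, /b/ (only a nasal (/m/, /n/, or /ŋ/) is licensed in coda position; onsets are limited to one consonant).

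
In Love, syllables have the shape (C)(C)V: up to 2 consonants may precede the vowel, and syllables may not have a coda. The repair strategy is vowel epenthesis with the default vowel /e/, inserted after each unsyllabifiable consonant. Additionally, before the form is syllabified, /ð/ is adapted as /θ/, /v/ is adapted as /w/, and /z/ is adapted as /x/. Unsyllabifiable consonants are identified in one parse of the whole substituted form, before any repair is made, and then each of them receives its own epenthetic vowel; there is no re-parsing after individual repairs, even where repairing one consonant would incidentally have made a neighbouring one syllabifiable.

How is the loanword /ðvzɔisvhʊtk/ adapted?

θewxɔisewhʊteke

Substitution: /ð/ → /θ/, /v/ → /w/, /z/ → /x/, giving /θwxɔiswhʊtk/.
Under (C)(C)V, the unsyllabifiable consonants are /θ/, /s/, /t/, /k/ (no codas are permitted; onsets may contain at most 2 consonants).
Inserting the epenthetic vowel yields /θ/ → /θe/, /s/ → /se/, /t/ → /te/, /k/ → /ke/.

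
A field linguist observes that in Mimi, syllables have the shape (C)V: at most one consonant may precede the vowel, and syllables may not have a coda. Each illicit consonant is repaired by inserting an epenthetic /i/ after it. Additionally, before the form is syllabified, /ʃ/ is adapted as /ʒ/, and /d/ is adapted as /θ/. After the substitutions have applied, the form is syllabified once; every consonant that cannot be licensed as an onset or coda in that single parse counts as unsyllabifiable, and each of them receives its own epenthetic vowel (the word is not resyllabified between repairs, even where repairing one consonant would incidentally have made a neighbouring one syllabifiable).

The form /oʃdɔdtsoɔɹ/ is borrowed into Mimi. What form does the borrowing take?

oʒiθɔθitisoɔɹi

Substitution: /ʃ/ → /ʒ/, /d/ → /θ/, giving /oʒθɔθtsoɔɹ/.
Syllabifying with onset maximization leaves /ʒ/, /θ/, /t/, /ɹ/ stranded (no codas are permitted; onsets are limited to one consonant).
Epenthesis after each stranded consonant: /ʒ/ → /ʒi/, /θ/ → /θi/, /t/ → /ti/, /ɹ/ → /ɹi/.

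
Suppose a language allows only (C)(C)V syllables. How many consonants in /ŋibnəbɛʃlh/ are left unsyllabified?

3

The consonants /ʃ/, /l/, /h/ cannot be parsed into a legal (C)(C)V syllable (no codas are permitted; onsets may contain at most 2 consonants).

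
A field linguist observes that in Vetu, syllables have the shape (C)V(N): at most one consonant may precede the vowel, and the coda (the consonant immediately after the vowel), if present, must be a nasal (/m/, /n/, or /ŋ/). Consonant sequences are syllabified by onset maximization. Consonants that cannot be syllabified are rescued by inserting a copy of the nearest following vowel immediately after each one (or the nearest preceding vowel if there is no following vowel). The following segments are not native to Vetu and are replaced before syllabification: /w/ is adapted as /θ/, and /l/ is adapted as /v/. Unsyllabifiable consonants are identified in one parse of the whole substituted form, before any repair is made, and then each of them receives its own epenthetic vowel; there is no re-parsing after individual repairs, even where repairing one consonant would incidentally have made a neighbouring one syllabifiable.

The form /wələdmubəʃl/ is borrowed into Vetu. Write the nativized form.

θəvədumubəʃəvə

Substitution: /w/ → /θ/, /l/ → /v/, giving /θəvədmubəʃv/.
The consonants /d/, /ʃ/, /v/ cannot be parsed into a legal (C)V(N) syllable (only a nasal (/m/, /n/, or /ŋ/) is licensed in coda position; onsets are limited to one consonant).
Epenthesis after each stranded consonant: /d/ → /du/, /ʃ/ → /ʃə/, /v/ → /və/.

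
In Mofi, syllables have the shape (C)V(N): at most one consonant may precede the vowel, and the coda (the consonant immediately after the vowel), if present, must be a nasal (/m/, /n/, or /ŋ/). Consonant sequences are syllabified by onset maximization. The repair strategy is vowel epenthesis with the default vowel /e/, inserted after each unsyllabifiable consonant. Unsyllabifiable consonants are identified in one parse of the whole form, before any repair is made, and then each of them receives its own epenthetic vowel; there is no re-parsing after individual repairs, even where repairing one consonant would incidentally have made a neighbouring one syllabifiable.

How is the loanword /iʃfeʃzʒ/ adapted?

Under (C)V(N), the unsyllabifiable consonants are /ʃ/, /ʃ/, /z/, /ʒ/ (only a nasal (/m/, /n/, or /ŋ/) is licensed in coda position; onsets are limited to one consonant).
Inserting the epenthetic vowel yields /ʃ/ → /ʃe/, /ʃ/ → /ʃe/, /z/ → /ze/, /ʒ/ → /ʒe/.

iʃefeʃezeʒe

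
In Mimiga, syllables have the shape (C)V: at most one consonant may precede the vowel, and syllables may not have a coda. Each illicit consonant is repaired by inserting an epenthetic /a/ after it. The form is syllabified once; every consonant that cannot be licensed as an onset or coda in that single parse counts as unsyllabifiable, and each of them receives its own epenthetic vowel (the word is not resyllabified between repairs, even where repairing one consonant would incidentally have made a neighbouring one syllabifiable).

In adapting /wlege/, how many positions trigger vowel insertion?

The unsyllabifiable consonants are /w/; each receives one epenthetic vowel.

1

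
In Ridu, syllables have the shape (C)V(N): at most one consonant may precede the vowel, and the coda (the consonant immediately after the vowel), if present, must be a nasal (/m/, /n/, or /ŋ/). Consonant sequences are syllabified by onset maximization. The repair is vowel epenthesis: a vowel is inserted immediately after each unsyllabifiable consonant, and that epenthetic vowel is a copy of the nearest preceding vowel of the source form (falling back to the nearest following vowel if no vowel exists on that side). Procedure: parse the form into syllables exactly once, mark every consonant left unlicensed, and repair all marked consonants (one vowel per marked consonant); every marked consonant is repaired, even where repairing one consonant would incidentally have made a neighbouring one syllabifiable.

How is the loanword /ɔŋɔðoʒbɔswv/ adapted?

Under (C)V(N), the unsyllabifiable consonants are /ʒ/, /s/, /w/, /v/ (only a nasal (/m/, /n/, or /ŋ/) is licensed in coda position; onsets are limited to one consonant).
Each unlicensed consonant becomes the onset of a new syllable: /ʒ/ → /ʒo/, /s/ → /sɔ/, /w/ → /wɔ/, /v/ → /vɔ/.

ɔŋɔðoʒobɔsɔwɔvɔ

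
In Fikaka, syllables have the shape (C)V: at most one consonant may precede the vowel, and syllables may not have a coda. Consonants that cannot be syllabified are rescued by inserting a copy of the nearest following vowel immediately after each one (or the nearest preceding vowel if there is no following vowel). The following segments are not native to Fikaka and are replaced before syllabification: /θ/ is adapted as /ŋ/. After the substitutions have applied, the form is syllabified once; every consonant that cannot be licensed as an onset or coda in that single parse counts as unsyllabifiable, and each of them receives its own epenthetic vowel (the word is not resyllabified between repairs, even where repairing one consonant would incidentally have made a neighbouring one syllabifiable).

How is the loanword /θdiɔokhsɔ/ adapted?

Substitution: /θ/ → /ŋ/, giving /ŋdiɔokhsɔ/.
The consonants /ŋ/, /k/, /h/ cannot be parsed into a legal (C)V syllable (no codas are permitted; onsets are limited to one consonant).
Epenthesis after each stranded consonant: /ŋ/ → /ŋi/, /k/ → /kɔ/, /h/ → /hɔ/.

ŋidiɔokɔhɔsɔ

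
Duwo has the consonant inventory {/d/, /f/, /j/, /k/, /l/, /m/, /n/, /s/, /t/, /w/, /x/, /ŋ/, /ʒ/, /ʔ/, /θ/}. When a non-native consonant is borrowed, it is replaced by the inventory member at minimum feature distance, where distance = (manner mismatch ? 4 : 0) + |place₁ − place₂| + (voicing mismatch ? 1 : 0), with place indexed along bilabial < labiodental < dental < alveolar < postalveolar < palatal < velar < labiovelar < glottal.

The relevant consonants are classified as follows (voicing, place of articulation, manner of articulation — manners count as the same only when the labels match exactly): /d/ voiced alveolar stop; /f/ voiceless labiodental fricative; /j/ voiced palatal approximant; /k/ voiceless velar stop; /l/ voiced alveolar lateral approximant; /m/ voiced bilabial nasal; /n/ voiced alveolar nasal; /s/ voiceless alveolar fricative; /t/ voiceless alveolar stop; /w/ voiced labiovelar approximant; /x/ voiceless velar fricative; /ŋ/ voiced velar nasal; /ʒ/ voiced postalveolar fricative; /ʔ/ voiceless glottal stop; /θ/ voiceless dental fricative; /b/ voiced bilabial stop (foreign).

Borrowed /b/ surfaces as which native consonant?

d

/d/ is closest: same manner (stop), place distance 3 (bilabial→alveolar), same voicing; total 3. Next closest is /m/ at distance 4.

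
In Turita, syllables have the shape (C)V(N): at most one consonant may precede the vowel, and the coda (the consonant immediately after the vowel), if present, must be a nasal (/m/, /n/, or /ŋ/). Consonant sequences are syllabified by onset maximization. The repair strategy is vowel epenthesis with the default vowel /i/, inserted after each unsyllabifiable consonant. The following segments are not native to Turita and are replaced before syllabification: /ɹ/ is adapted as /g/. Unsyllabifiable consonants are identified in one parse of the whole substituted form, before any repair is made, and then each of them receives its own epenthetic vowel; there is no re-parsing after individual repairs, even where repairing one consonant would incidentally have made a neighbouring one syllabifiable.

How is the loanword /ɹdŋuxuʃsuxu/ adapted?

Substitution: /ɹ/ → /g/, giving /gdŋuxuʃsuxu/.
Syllabifying with onset maximization leaves /g/, /d/, /ʃ/ stranded (only a nasal (/m/, /n/, or /ŋ/) is licensed in coda position; onsets are limited to one consonant).
Each unlicensed consonant becomes the onset of a new syllable: /g/ → /gi/, /d/ → /di/, /ʃ/ → /ʃi/.

gidiŋuxuʃisuxu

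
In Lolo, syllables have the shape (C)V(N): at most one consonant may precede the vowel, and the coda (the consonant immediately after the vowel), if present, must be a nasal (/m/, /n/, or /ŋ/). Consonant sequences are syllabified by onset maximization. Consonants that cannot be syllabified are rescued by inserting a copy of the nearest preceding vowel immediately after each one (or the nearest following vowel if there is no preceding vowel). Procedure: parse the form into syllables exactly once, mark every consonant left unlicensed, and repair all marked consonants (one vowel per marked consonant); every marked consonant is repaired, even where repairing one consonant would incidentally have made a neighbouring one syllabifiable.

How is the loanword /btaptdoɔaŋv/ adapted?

batapatadoɔaŋva

Syllabifying with onset maximization leaves /b/, /p/, /t/, /v/ stranded (only a nasal (/m/, /n/, or /ŋ/) is licensed in coda position; onsets are limited to one consonant).
Epenthesis after each stranded consonant: /b/ → /ba/, /p/ → /pa/, /t/ → /ta/, /v/ → /va/.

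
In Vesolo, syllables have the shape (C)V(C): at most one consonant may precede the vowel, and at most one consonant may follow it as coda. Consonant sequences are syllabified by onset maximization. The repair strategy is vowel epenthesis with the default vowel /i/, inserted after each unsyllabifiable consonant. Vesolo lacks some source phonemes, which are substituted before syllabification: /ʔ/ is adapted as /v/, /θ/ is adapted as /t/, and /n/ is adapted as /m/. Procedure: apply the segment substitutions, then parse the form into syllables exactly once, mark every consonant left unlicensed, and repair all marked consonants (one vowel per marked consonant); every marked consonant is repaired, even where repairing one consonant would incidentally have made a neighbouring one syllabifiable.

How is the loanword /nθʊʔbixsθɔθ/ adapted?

mitʊvbixsitɔt

Substitution: /n/ → /m/, /θ/ → /t/, /ʔ/ → /v/, giving /mtʊvbixstɔt/.
Syllabifying with onset maximization leaves /m/, /s/ stranded (at most one coda consonant is licensed; onsets are limited to one consonant).
Epenthesis after each stranded consonant: /m/ → /mi/, /s/ → /si/.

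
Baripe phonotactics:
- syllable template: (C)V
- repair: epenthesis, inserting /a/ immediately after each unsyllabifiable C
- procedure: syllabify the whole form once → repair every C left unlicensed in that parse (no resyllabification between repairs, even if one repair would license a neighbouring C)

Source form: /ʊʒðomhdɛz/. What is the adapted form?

Under (C)V, the unsyllabifiable consonants are /ʒ/, /m/, /h/, /z/ (no codas are permitted; onsets are limited to one consonant).
Inserting the epenthetic vowel yields /ʒ/ → /ʒa/, /m/ → /ma/, /h/ → /ha/, /z/ → /za/.

ʊʒaðomahadɛza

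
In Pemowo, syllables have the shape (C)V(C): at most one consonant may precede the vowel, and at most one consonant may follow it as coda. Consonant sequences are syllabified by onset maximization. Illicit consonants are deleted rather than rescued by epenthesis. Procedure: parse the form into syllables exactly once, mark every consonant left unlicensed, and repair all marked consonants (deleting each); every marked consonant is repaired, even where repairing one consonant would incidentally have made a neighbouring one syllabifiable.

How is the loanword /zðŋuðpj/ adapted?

The consonants /z/, /ð/, /p/, /j/ cannot be parsed into a legal (C)V(C) syllable (at most one coda consonant is licensed; onsets are limited to one consonant).
Deletion applies to /z/, /ð/, /p/, /j/.

ŋuð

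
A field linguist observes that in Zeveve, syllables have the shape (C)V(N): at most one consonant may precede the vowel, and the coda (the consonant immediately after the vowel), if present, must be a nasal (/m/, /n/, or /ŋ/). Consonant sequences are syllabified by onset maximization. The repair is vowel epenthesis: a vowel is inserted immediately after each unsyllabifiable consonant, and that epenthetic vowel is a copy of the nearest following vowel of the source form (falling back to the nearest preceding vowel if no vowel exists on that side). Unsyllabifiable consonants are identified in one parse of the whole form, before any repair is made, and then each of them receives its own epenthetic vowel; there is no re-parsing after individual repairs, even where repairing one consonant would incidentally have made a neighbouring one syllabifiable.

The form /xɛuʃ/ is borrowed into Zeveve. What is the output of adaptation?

Under (C)V(N), the unsyllabifiable consonants are /ʃ/ (only a nasal (/m/, /n/, or /ŋ/) is licensed in coda position; onsets are limited to one consonant).
Inserting the epenthetic vowel yields /ʃ/ → /ʃu/.

xɛuʃu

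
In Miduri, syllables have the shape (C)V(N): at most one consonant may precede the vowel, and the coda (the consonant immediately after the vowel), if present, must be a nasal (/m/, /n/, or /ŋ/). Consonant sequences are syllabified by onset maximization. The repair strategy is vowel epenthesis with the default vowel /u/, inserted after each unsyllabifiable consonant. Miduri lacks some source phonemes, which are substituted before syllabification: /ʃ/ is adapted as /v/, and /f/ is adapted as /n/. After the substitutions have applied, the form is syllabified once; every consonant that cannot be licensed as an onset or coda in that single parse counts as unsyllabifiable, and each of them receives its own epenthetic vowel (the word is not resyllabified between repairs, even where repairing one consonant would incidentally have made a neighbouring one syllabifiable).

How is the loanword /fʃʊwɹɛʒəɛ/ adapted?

nuvʊwuɹɛʒəɛ

Substitution: /f/ → /n/, /ʃ/ → /v/, giving /nvʊwɹɛʒəɛ/.
Under (C)V(N), the unsyllabifiable consonants are /n/, /w/ (only a nasal (/m/, /n/, or /ŋ/) is licensed in coda position; onsets are limited to one consonant).
Each unlicensed consonant becomes the onset of a new syllable: /n/ → /nu/, /w/ → /wu/.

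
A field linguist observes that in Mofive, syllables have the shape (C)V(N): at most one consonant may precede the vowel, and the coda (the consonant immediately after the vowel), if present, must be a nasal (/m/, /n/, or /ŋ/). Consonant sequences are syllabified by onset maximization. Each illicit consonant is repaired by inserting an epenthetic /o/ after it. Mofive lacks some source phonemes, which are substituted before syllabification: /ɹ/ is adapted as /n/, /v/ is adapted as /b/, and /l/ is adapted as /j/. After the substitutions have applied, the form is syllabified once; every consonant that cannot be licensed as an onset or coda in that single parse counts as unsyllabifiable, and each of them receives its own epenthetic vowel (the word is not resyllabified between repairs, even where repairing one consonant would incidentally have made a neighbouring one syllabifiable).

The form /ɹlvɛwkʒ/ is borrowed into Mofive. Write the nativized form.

nojobɛwokoʒo

Substitution: /ɹ/ → /n/, /l/ → /j/, /v/ → /b/, giving /njbɛwkʒ/.
The consonants /n/, /j/, /w/, /k/, /ʒ/ cannot be parsed into a legal (C)V(N) syllable (only a nasal (/m/, /n/, or /ŋ/) is licensed in coda position; onsets are limited to one consonant).
Inserting the epenthetic vowel yields /n/ → /no/, /j/ → /jo/, /w/ → /wo/, /k/ → /ko/, /ʒ/ → /ʒo/.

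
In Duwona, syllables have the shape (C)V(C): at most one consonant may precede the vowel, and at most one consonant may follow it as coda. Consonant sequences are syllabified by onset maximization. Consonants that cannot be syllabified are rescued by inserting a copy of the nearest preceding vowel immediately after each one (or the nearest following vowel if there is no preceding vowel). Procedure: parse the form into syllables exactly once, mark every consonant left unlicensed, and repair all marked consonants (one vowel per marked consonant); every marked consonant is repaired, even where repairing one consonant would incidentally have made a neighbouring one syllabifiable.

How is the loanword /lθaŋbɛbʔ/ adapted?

The consonants /l/, /ʔ/ cannot be parsed into a legal (C)V(C) syllable (at most one coda consonant is licensed; onsets are limited to one consonant).
Epenthesis after each stranded consonant: /l/ → /la/, /ʔ/ → /ʔɛ/.

laθaŋbɛbʔɛ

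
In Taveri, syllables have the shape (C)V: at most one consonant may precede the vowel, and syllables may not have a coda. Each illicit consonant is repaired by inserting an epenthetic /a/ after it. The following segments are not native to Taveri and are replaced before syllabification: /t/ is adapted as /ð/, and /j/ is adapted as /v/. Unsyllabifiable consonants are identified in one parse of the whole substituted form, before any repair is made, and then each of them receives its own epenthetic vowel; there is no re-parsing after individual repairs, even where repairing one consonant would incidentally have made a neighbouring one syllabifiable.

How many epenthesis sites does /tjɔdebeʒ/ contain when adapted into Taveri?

After substitution the input is /ðvɔdebeʒ/.
The unsyllabifiable consonants are /ð/, /ʒ/; each receives one epenthetic vowel.

2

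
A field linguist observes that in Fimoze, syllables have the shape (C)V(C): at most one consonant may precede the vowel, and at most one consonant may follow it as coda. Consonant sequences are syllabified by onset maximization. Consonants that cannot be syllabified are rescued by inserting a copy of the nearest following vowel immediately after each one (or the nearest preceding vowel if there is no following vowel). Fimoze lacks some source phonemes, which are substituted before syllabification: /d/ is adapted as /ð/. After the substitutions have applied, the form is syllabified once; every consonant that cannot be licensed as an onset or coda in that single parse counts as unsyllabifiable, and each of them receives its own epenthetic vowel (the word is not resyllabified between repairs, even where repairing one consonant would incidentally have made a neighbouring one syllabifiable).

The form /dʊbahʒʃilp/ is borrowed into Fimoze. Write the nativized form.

Substitution: /d/ → /ð/, giving /ðʊbahʒʃilp/.
The consonants /ʒ/, /p/ cannot be parsed into a legal (C)V(C) syllable (at most one coda consonant is licensed; onsets are limited to one consonant).
Inserting the epenthetic vowel yields /ʒ/ → /ʒi/, /p/ → /pi/.

ðʊbahʒiʃilpi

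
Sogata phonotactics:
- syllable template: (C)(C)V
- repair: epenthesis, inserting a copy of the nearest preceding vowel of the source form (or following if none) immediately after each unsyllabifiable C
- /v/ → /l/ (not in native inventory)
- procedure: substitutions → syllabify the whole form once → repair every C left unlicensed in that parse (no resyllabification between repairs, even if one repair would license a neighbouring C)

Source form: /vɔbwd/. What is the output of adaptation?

Substitution: /v/ → /l/, giving /lɔbwd/.
Syllabifying with onset maximization leaves /b/, /w/, /d/ stranded (no codas are permitted; onsets may contain at most 2 consonants).
Inserting the epenthetic vowel yields /b/ → /bɔ/, /w/ → /wɔ/, /d/ → /dɔ/.

lɔbɔwɔdɔ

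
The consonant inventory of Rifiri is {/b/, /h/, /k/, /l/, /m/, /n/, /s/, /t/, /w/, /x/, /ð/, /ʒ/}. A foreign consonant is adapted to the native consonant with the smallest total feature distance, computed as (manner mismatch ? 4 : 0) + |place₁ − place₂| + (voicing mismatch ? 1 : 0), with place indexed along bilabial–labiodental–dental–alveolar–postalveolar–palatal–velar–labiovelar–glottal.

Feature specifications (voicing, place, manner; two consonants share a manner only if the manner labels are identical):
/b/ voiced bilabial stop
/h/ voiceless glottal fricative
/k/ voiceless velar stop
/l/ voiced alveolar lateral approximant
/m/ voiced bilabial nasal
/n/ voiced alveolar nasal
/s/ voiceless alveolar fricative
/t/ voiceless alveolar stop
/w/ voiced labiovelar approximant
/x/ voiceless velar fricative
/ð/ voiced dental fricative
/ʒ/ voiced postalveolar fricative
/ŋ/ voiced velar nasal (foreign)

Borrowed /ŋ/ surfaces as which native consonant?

n

/n/ is closest: same manner (nasal), place distance 3 (velar→alveolar), same voicing; total 3. Next closest is /k/ at distance 5.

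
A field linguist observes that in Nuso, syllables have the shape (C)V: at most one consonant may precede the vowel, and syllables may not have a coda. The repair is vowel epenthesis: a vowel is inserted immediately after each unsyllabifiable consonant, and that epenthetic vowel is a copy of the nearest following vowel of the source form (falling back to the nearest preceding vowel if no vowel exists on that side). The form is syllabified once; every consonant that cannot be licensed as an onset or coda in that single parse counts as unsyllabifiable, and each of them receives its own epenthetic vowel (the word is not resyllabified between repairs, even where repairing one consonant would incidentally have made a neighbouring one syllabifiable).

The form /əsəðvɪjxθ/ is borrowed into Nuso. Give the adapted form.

The consonants /ð/, /j/, /x/, /θ/ cannot be parsed into a legal (C)V syllable (no codas are permitted; onsets are limited to one consonant).
Inserting the epenthetic vowel yields /ð/ → /ðɪ/, /j/ → /jɪ/, /x/ → /xɪ/, /θ/ → /θɪ/.

əsəðɪvɪjɪxɪθɪ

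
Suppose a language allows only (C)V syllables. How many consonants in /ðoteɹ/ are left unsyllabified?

The consonants /ɹ/ cannot be parsed into a legal (C)V syllable (no codas are permitted; onsets are limited to one consonant).

1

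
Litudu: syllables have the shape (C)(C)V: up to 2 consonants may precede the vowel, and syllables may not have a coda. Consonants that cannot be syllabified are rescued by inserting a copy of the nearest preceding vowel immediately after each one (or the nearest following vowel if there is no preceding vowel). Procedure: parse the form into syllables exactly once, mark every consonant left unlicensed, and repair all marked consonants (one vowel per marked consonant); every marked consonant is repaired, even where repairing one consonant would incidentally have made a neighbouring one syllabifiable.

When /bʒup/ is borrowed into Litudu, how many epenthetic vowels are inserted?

1

The unsyllabifiable consonants are /p/; each receives one epenthetic vowel.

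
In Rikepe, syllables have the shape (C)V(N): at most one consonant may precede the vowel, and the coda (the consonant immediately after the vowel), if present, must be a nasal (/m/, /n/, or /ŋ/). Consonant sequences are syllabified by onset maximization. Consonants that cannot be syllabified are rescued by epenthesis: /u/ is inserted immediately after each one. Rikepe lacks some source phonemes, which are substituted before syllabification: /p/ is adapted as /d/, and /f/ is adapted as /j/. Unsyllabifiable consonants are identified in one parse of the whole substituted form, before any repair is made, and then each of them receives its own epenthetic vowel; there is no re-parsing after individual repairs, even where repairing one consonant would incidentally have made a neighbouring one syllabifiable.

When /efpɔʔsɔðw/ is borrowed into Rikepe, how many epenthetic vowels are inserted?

4

After substitution the input is /ejdɔʔsɔðw/.
The unsyllabifiable consonants are /j/, /ʔ/, /ð/, /w/; each receives one epenthetic vowel.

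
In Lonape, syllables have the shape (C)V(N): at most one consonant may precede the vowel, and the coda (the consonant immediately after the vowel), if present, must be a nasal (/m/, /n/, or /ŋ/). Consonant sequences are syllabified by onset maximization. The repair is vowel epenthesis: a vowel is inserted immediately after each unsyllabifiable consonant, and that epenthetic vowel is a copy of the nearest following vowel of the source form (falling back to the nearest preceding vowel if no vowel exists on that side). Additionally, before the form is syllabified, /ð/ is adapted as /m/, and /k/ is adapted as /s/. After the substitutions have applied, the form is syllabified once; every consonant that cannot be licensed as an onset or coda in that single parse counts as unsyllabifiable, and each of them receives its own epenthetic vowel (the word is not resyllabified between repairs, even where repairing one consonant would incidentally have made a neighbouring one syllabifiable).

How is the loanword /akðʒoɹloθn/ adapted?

asomoʒoɹoloθono

Substitution: /k/ → /s/, /ð/ → /m/, giving /asmʒoɹloθn/.
Under (C)V(N), the unsyllabifiable consonants are /s/, /m/, /ɹ/, /θ/, /n/ (only a nasal (/m/, /n/, or /ŋ/) is licensed in coda position; onsets are limited to one consonant).
Inserting the epenthetic vowel yields /s/ → /so/, /m/ → /mo/, /ɹ/ → /ɹo/, /θ/ → /θo/, /n/ → /no/.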